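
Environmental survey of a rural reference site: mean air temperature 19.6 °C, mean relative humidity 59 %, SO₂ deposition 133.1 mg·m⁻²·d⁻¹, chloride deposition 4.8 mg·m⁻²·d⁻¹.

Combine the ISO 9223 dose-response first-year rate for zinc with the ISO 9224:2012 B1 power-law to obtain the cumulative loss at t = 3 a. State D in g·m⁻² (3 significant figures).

D(3) = 21.1 g·m⁻²

zinc: f(T) = -0.071·(T−10) [T>10 °C] = -0.6816
  Pd branch = 0.0129·Pd^0.44·e^(0.046·RH+f) = 0.847 μm/a
  Cl⁻ term: 0.0175·4.8^0.57·exp(0.008·59+0.085·19.6) = 0.363
  r_corr = 0.847 + 0.363 = 1.21 μm/a
Power-law: D(3) = r_corr · 3^0.813
  D(3) = 1.21 × 3^0.813 = 1.21 × 2.443 = 2.956 μm
  Mass loss = 2.956 μm × 7.14 g/cm³ = 21.1 g·m⁻²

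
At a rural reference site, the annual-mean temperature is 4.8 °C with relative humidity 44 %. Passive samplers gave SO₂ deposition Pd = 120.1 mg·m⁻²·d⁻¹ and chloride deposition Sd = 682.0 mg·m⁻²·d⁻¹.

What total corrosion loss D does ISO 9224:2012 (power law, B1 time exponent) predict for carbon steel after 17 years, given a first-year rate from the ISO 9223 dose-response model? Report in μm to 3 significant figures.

carbon steel: f(T) = +0.150·(T−10) [T≤10 °C] = -0.7800
  sulphur-dioxide contribution → 23.59 μm/a
  chloride contribution → 30.17 μm/a
  total first-year rate 53.76 μm/a
ISO 9224: D(t) = r_corr · t^b with b = 0.523 (carbon steel, B1)
  D(17) = 53.76 × 17^0.523 = 53.76 × 4.401 = 236.6 μm

D(17) = 237 μm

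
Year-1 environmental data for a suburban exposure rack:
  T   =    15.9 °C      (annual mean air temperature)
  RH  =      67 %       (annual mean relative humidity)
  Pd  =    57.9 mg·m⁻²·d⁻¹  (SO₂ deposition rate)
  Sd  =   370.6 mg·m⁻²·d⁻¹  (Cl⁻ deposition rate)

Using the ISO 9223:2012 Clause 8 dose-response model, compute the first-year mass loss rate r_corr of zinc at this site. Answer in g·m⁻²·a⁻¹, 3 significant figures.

zinc: temperature factor f = -0.071·(5.9) = -0.4189
  SO₂ term: 0.0129·57.9^0.44·exp(0.046·67-0.4189) = 1.103
  Sd branch = 0.0175·Sd^0.57·e^(0.008·RH+0.085·T) = 3.365 μm/a
  r_corr = 1.103 + 3.365 = 4.469 μm/a
Convert to mass loss: 4.469 μm/a × 7.14 g/cm³ = 31.91 g·m⁻²·a⁻¹

r_corr = 31.9 g·m⁻²·a⁻¹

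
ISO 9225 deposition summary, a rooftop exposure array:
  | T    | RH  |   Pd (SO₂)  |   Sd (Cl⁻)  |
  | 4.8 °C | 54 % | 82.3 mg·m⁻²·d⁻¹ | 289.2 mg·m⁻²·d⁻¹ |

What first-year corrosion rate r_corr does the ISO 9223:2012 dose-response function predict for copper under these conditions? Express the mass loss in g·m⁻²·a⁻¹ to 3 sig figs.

copper: temperature factor f = +0.126·(-5.2) = -0.6552
  sulphur-dioxide contribution → 0.2096 μm/a
  chloride contribution → 0.4185 μm/a
  total first-year rate 0.6281 μm/a
Convert to mass loss: 0.6281 μm/a × 8.96 g/cm³ = 5.627 g·m⁻²·a⁻¹

r_corr = 5.63 g·m⁻²·a⁻¹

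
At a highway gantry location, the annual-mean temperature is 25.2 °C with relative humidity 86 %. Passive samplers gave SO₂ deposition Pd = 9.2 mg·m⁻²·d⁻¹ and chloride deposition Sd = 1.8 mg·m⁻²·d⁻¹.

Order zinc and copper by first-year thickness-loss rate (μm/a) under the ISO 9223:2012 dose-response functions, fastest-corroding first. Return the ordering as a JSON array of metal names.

["copper", "zinc"]

zinc: temperature factor f = -0.071·(15.2) = -1.0792
  Pd branch = 0.0129·Pd^0.44·e^(0.046·RH+f) = 0.6082 μm/a
  Sd branch = 0.0175·Sd^0.57·e^(0.008·RH+0.085·T) = 0.4146 μm/a
  r_corr = 0.6082 + 0.4146 = 1.023 μm/a
copper: f(T) = -0.080·(T−10) [T>10 °C] = -1.2160
  Pd branch = 0.0053·Pd^0.26·e^(0.059·RH+f) = 0.4471 μm/a
  Cl⁻ term: 0.01025·1.8^0.27·exp(0.036·86+0.049·25.2) = 0.913
  r_corr = 0.4471 + 0.913 = 1.36 μm/a
Ordering by μm/a: copper (1.36) > zinc (1.02)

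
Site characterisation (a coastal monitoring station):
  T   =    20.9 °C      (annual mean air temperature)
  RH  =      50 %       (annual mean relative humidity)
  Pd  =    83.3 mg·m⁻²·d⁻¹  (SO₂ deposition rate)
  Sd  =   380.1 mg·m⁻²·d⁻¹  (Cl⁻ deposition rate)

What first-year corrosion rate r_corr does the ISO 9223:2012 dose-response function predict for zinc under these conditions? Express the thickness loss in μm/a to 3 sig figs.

r_corr = 4.97 μm/a

zinc: f(T) = -0.071·(T−10) [T>10 °C] = -0.7739
  Pd branch = 0.0129·Pd^0.44·e^(0.046·RH+f) = 0.4154 μm/a
  Sd branch = 0.0175·Sd^0.57·e^(0.008·RH+0.085·T) = 4.558 μm/a
  r_corr = 0.4154 + 4.558 = 4.974 μm/a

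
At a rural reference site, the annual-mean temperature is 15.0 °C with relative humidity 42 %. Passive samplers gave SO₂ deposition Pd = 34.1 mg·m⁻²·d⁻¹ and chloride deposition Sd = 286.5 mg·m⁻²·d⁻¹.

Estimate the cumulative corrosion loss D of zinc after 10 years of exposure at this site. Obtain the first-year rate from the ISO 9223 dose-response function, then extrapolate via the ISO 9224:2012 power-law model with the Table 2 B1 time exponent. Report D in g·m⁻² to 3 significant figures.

zinc: T>10 °C ⇒ hinge -0.071·(15.0−10) = -0.3550
  sulphur-dioxide contribution → 0.295 μm/a
  chloride contribution → 2.204 μm/a
  total first-year rate 2.499 μm/a
Power-law: D(10) = r_corr · 10^0.813
  D(10) = 2.499 × 10^0.813 = 2.499 × 6.501 = 16.25 μm
  Mass loss = 16.25 μm × 7.14 g/cm³ = 116 g·m⁻²

D(10) = 116 g·m⁻²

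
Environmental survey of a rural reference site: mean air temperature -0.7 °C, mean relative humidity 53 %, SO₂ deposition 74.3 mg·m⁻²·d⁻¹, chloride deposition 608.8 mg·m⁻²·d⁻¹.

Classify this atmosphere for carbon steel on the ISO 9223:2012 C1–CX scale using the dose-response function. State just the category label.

C3

carbon steel: T≤10 °C ⇒ hinge +0.150·(-0.7−10) = -1.6050
  Pd branch = 1.77·Pd^0.52·e^(0.02·RH+f) = 9.643 μm/a
  Cl⁻ term: 0.102·608.8^0.62·exp(0.033·53+0.04·-0.7) = 30.37
  sum: 9.643 + 30.37 → r_corr = 40.01 μm/a
Category bounds: 25…50 μm/a bracket r_corr ⇒ C3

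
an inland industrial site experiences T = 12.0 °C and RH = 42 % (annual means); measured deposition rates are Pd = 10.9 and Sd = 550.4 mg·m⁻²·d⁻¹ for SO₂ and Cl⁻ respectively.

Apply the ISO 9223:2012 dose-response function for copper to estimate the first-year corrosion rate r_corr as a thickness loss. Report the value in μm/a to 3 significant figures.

r_corr = 0.560 μm/a

copper: T>10 °C ⇒ hinge -0.080·(12.0−10) = -0.1600
  SO₂ term: 0.0053·10.9^0.26·exp(0.059·42-0.1600) = 0.1002
  Cl⁻ term: 0.01025·550.4^0.27·exp(0.036·42+0.049·12.0) = 0.46
  r_corr = 0.1002 + 0.46 = 0.5601 μm/a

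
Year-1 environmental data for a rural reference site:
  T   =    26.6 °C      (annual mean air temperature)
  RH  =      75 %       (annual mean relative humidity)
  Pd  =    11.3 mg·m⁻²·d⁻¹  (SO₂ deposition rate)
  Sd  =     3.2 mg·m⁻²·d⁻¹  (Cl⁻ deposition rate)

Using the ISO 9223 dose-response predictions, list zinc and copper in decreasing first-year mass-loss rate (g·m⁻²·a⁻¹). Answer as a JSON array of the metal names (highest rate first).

["copper", "zinc"]

zinc: f(T) = -0.071·(T−10) [T>10 °C] = -1.1786
  sulphur-dioxide contribution → 0.3634 μm/a
  chloride contribution → 0.5936 μm/a
  ⇒ r_corr(zinc) = 0.957 μm/a
  mass loss = 0.957 μm/a × 7.14 g/cm³ = 6.833 g·m⁻²·a⁻¹
copper: temperature factor f = -0.080·(16.6) = -1.3280
  sulphur-dioxide contribution → 0.2203 μm/a
  chloride contribution → 0.7687 μm/a
  total first-year rate 0.9891 μm/a
  mass loss = 0.9891 μm/a × 8.96 g/cm³ = 8.862 g·m⁻²·a⁻¹
Ordering by g·m⁻²·a⁻¹: copper (8.86) > zinc (6.83)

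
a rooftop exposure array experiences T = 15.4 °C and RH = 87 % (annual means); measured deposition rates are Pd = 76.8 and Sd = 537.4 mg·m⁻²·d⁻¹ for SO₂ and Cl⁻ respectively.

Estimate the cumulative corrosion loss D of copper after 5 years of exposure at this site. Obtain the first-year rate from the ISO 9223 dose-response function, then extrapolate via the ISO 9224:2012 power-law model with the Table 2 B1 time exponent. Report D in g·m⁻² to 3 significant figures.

copper: f(T) = -0.080·(T−10) [T>10 °C] = -0.4320
  Pd branch = 0.0053·Pd^0.26·e^(0.059·RH+f) = 1.803 μm/a
  Sd branch = 0.01025·Sd^0.27·e^(0.036·RH+0.049·T) = 2.728 μm/a
  r_corr = 1.803 + 2.728 = 4.531 μm/a
ISO 9224: D(t) = r_corr · t^b with b = 0.667 (copper, B1)
  D(5) = 4.531 × 5^0.667 = 4.531 × 2.926 = 13.26 μm
  Mass loss = 13.26 μm × 8.96 g/cm³ = 118.8 g·m⁻²

D(5) = 119 g·m⁻²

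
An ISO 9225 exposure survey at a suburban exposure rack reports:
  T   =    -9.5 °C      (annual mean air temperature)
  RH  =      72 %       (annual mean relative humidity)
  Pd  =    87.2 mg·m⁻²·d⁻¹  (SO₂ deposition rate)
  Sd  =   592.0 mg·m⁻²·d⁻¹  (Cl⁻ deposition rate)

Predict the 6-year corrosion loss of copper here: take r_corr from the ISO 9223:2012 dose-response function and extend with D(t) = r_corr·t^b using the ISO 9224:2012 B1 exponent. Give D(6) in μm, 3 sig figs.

copper: T≤10 °C ⇒ hinge +0.126·(-9.5−10) = -2.4570
  sulphur-dioxide contribution → 0.1015 μm/a
  chloride contribution → 0.4817 μm/a
  ⇒ r_corr(copper) = 0.5832 μm/a
Power-law: D(6) = r_corr · 6^0.667
  D(6) = 0.5832 × 6^0.667 = 0.5832 × 3.304 = 1.927 μm

D(6) = 1.93 μm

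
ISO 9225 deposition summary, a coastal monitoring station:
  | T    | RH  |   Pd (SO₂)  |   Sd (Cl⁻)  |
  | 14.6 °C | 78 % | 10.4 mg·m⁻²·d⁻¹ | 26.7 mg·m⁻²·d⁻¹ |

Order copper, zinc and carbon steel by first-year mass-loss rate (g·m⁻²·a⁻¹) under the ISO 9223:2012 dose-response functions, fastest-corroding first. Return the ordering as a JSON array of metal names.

copper: T>10 °C ⇒ hinge -0.080·(14.6−10) = -0.3680
  Pd branch = 0.0053·Pd^0.26·e^(0.059·RH+f) = 0.6722 μm/a
  Sd branch = 0.01025·Sd^0.27·e^(0.036·RH+0.049·T) = 0.8435 μm/a
  sum: 0.6722 + 0.8435 → r_corr = 1.516 μm/a
  mass loss = 1.516 μm/a × 8.96 g/cm³ = 13.58 g·m⁻²·a⁻¹
zinc: T>10 °C ⇒ hinge -0.071·(14.6−10) = -0.3266
  SO₂ term: 0.0129·10.4^0.44·exp(0.046·78-0.3266) = 0.943
  Sd branch = 0.0175·Sd^0.57·e^(0.008·RH+0.085·T) = 0.7347 μm/a
  sum: 0.943 + 0.7347 → r_corr = 1.678 μm/a
  mass loss = 1.678 μm/a × 7.14 g/cm³ = 11.98 g·m⁻²·a⁻¹
carbon steel: temperature factor f = -0.054·(4.6) = -0.2484
  SO₂ term: 1.77·10.4^0.52·exp(0.02·78-0.2484) = 22.21
  Sd branch = 0.102·Sd^0.62·e^(0.033·RH+0.04·T) = 18.39 μm/a
  r_corr = 22.21 + 18.39 = 40.59 μm/a
  mass loss = 40.59 μm/a × 7.85 g/cm³ = 318.7 g·m⁻²·a⁻¹
Ordering by g·m⁻²·a⁻¹: carbon steel (319) > copper (13.6) > zinc (12)

["carbon steel", "copper", "zinc"]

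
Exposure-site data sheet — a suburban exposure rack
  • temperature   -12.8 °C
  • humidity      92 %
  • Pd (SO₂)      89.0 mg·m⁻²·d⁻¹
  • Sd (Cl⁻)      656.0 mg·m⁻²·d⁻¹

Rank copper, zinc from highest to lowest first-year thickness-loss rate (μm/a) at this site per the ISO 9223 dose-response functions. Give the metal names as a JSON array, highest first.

["zinc", "copper"]

copper: f(T) = +0.126·(T−10) [T≤10 °C] = -2.8728
  SO₂ term: 0.0053·89.0^0.26·exp(0.059·92-2.8728) = 0.2192
  Cl⁻ term: 0.01025·656.0^0.27·exp(0.036·92+0.049·-12.8) = 0.8655
  sum: 0.2192 + 0.8655 → r_corr = 1.085 μm/a
zinc: f(T) = +0.038·(T−10) [T≤10 °C] = -0.8664
  Pd branch = 0.0129·Pd^0.44·e^(0.046·RH+f) = 2.691 μm/a
  Cl⁻ term: 0.0175·656.0^0.57·exp(0.008·92+0.085·-12.8) = 0.4964
  sum: 2.691 + 0.4964 → r_corr = 3.188 μm/a
Ordering by μm/a: zinc (3.19) > copper (1.08)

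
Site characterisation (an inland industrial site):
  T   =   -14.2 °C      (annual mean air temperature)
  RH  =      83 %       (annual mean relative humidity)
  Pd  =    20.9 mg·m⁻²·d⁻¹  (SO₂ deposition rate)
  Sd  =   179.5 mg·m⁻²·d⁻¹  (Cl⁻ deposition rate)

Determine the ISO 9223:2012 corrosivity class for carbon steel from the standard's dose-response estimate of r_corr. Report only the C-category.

carbon steel: T≤10 °C ⇒ hinge +0.150·(-14.2−10) = -3.6300
  SO₂ term: 1.77·20.9^0.52·exp(0.02·83-3.6300) = 1.199
  Cl⁻ term: 0.102·179.5^0.62·exp(0.033·83+0.04·-14.2) = 22.33
  sum: 1.199 + 22.33 → r_corr = 23.53 μm/a
Category bounds: 1.3…25 μm/a bracket r_corr ⇒ C2

C2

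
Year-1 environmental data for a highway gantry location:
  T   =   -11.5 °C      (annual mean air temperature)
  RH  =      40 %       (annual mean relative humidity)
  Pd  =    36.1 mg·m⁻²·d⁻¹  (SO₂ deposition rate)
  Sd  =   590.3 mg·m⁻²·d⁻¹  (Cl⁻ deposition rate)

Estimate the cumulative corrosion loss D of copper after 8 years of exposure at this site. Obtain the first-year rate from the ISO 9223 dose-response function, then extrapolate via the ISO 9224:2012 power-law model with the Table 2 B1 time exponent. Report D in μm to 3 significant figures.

D(8) = 0.590 μm

copper: T≤10 °C ⇒ hinge +0.126·(-11.5−10) = -2.7090
  SO₂ term: 0.0053·36.1^0.26·exp(0.059·40-2.7090) = 0.009499
  Cl⁻ term: 0.01025·590.3^0.27·exp(0.036·40+0.049·-11.5) = 0.1379
  r_corr = 0.009499 + 0.1379 = 0.1474 μm/a
Power-law: D(8) = r_corr · 8^0.667
  D(8) = 0.1474 × 8^0.667 = 0.1474 × 4.003 = 0.59 μm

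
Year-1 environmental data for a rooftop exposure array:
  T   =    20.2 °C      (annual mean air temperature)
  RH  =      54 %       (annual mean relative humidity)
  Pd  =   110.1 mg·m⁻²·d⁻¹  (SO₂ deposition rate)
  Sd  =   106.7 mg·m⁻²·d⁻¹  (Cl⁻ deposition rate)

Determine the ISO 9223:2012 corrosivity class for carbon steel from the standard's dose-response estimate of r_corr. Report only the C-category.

C4

carbon steel: T>10 °C ⇒ hinge -0.054·(20.2−10) = -0.5508
  SO₂ term: 1.77·110.1^0.52·exp(0.02·54-0.5508) = 34.64
  Sd branch = 0.102·Sd^0.62·e^(0.033·RH+0.04·T) = 24.6 μm/a
  r_corr = 34.64 + 24.6 = 59.23 μm/a
ISO 9223 Table 2 (carbon steel): 50 < 59.2 ≤ 80 μm/a ⇒ C4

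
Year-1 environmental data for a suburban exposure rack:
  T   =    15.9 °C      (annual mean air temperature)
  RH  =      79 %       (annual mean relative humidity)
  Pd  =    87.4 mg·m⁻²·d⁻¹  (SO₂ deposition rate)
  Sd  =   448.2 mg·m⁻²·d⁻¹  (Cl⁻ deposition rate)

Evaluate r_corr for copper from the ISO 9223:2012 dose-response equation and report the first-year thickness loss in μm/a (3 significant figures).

copper: temperature factor f = -0.080·(5.9) = -0.4720
  sulphur-dioxide contribution → 1.118 μm/a
  chloride contribution → 1.996 μm/a
  total first-year rate 3.113 μm/a

r_corr = 3.11 μm/a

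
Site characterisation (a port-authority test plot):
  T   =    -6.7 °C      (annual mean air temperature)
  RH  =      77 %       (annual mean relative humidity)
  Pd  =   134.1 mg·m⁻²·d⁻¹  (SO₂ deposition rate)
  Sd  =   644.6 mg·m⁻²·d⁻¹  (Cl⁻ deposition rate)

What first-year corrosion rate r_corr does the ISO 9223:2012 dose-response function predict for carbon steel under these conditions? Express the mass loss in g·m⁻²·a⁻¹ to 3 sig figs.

r_corr = 497 g·m⁻²·a⁻¹

carbon steel: T≤10 °C ⇒ hinge +0.150·(-6.7−10) = -2.5050
  Pd branch = 1.77·Pd^0.52·e^(0.02·RH+f) = 8.613 μm/a
  Cl⁻ term: 0.102·644.6^0.62·exp(0.033·77+0.04·-6.7) = 54.64
  sum: 8.613 + 54.64 → r_corr = 63.25 μm/a
Convert to mass loss: 63.25 μm/a × 7.85 g/cm³ = 496.5 g·m⁻²·a⁻¹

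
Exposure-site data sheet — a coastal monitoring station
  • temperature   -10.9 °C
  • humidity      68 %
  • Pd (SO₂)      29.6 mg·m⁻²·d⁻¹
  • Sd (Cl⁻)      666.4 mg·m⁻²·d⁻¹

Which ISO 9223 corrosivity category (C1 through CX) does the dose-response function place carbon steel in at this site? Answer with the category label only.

C3

carbon steel: f(T) = +0.150·(T−10) [T≤10 °C] = -3.1350
  SO₂ term: 1.77·29.6^0.52·exp(0.02·68-3.1350) = 1.747
  Sd branch = 0.102·Sd^0.62·e^(0.033·RH+0.04·T) = 35.04 μm/a
  r_corr = 1.747 + 35.04 = 36.78 μm/a
ISO 9223 Table 2 (carbon steel): 25 < 36.8 ≤ 50 μm/a ⇒ C3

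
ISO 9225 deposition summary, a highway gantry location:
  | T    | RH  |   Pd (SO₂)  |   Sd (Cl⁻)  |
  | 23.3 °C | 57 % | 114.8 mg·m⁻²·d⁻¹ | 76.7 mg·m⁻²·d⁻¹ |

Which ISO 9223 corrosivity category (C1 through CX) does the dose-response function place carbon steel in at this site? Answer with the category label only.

C4

carbon steel: f(T) = -0.054·(T−10) [T>10 °C] = -0.7182
  SO₂ term: 1.77·114.8^0.52·exp(0.02·57-0.7182) = 31.79
  Sd branch = 0.102·Sd^0.62·e^(0.033·RH+0.04·T) = 25.05 μm/a
  sum: 31.79 + 25.05 → r_corr = 56.84 μm/a
56.8 μm/a falls in (50, 80] for carbon steel → category C4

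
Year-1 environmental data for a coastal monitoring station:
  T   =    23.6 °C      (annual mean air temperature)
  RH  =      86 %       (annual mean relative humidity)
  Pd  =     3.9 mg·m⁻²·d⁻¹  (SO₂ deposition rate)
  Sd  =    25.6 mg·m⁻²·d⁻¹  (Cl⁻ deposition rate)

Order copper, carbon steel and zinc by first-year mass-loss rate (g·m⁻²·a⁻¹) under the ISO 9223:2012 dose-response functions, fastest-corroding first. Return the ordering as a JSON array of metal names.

copper: temperature factor f = -0.080·(13.6) = -1.0880
  sulphur-dioxide contribution → 0.4065 μm/a
  chloride contribution → 1.729 μm/a
  total first-year rate 2.135 μm/a
  mass loss = 2.135 μm/a × 8.96 g/cm³ = 19.13 g·m⁻²·a⁻¹
carbon steel: T>10 °C ⇒ hinge -0.054·(23.6−10) = -0.7344
  sulphur-dioxide contribution → 9.624 μm/a
  chloride contribution → 33.44 μm/a
  total first-year rate 43.06 μm/a
  mass loss = 43.06 μm/a × 7.85 g/cm³ = 338 g·m⁻²·a⁻¹
zinc: temperature factor f = -0.071·(13.6) = -0.9656
  sulphur-dioxide contribution → 0.4671 μm/a
  chloride contribution → 1.643 μm/a
  ⇒ r_corr(zinc) = 2.11 μm/a
  mass loss = 2.11 μm/a × 7.14 g/cm³ = 15.07 g·m⁻²·a⁻¹
Ordering by g·m⁻²·a⁻¹: carbon steel (338) > copper (19.1) > zinc (15.1)

["carbon steel", "copper", "zinc"]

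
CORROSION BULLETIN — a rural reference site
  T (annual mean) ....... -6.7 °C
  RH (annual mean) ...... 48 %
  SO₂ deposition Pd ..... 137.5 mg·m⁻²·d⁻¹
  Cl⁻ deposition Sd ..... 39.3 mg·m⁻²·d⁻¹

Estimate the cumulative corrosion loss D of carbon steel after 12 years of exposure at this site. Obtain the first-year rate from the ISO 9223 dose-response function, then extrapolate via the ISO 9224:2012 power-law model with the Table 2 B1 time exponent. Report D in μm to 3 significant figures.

D(12) = 31.5 μm

carbon steel: T≤10 °C ⇒ hinge +0.150·(-6.7−10) = -2.5050
  SO₂ term: 1.77·137.5^0.52·exp(0.02·48-2.5050) = 4.885
  Cl⁻ term: 0.102·39.3^0.62·exp(0.033·48+0.04·-6.7) = 3.704
  sum: 4.885 + 3.704 → r_corr = 8.589 μm/a
Power-law: D(12) = r_corr · 12^0.523
  D(12) = 8.589 × 12^0.523 = 8.589 × 3.668 = 31.5 μm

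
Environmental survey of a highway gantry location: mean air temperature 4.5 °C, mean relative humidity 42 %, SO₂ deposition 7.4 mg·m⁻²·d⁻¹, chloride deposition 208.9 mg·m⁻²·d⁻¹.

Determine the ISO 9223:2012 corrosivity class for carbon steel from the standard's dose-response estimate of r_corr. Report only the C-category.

C2

carbon steel: temperature factor f = +0.150·(-5.5) = -0.8250
  SO₂ term: 1.77·7.4^0.52·exp(0.02·42-0.8250) = 5.087
  Cl⁻ term: 0.102·208.9^0.62·exp(0.033·42+0.04·4.5) = 13.4
  r_corr = 5.087 + 13.4 = 18.49 μm/a
Category bounds: 1.3…25 μm/a bracket r_corr ⇒ C2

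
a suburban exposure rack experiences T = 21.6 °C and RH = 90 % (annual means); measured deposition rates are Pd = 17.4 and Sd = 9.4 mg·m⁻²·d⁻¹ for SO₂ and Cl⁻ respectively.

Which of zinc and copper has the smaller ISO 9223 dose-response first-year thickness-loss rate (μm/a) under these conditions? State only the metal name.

zinc

zinc: f(T) = -0.071·(T−10) [T>10 °C] = -0.8236
  sulphur-dioxide contribution → 1.249 μm/a
  chloride contribution → 0.8087 μm/a
  ⇒ r_corr(zinc) = 2.058 μm/a
copper: f(T) = -0.080·(T−10) [T>10 °C] = -0.9280
  sulphur-dioxide contribution → 0.891 μm/a
  chloride contribution → 1.381 μm/a
  ⇒ r_corr(copper) = 2.272 μm/a
Ordering by μm/a: copper (2.27) > zinc (2.06)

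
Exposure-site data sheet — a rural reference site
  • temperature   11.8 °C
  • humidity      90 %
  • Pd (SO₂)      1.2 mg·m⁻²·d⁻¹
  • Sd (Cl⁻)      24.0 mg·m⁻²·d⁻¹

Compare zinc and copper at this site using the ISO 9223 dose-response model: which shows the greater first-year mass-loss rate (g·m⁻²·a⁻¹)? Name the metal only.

copper

zinc: f(T) = -0.071·(T−10) [T>10 °C] = -0.1278
  SO₂ term: 0.0129·1.2^0.44·exp(0.046·90-0.1278) = 0.7725
  Sd branch = 0.0175·Sd^0.57·e^(0.008·RH+0.085·T) = 0.5999 μm/a
  r_corr = 0.7725 + 0.5999 = 1.372 μm/a
  mass loss = 1.372 μm/a × 7.14 g/cm³ = 9.799 g·m⁻²·a⁻¹
copper: f(T) = -0.080·(T−10) [T>10 °C] = -0.1440
  Pd branch = 0.0053·Pd^0.26·e^(0.059·RH+f) = 0.9737 μm/a
  Sd branch = 0.01025·Sd^0.27·e^(0.036·RH+0.049·T) = 1.101 μm/a
  r_corr = 0.9737 + 1.101 = 2.074 μm/a
  mass loss = 2.074 μm/a × 8.96 g/cm³ = 18.59 g·m⁻²·a⁻¹
Ordering by g·m⁻²·a⁻¹: copper (18.6) > zinc (9.8)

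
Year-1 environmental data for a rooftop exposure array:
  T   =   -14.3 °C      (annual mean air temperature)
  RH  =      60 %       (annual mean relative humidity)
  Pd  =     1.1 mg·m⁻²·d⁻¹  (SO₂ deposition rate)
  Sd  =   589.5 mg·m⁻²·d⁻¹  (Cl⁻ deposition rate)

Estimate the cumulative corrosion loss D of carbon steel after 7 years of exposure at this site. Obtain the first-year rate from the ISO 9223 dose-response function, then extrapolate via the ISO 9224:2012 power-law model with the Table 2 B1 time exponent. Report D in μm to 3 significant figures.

D(7) = 60.7 μm

carbon steel: temperature factor f = +0.150·(-24.3) = -3.6450
  SO₂ term: 1.77·1.1^0.52·exp(0.02·60-3.6450) = 0.1613
  Sd branch = 0.102·Sd^0.62·e^(0.033·RH+0.04·T) = 21.77 μm/a
  r_corr = 0.1613 + 21.77 = 21.93 μm/a
Long-term exponent b (ISO 9224 Table 2, B1) = 0.523
  D(7) = 21.93 × 7^0.523 = 21.93 × 2.767 = 60.67 μm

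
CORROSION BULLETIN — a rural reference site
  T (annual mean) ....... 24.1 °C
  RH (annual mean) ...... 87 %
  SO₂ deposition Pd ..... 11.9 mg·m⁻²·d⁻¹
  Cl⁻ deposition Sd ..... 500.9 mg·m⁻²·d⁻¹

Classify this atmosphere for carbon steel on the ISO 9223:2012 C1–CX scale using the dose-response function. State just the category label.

CX

carbon steel: temperature factor f = -0.054·(14.1) = -0.7614
  Pd branch = 1.77·Pd^0.52·e^(0.02·RH+f) = 17.07 μm/a
  Cl⁻ term: 0.102·500.9^0.62·exp(0.033·87+0.04·24.1) = 222.8
  r_corr = 17.07 + 222.8 = 239.9 μm/a
Category bounds: 200…700 μm/a bracket r_corr ⇒ CX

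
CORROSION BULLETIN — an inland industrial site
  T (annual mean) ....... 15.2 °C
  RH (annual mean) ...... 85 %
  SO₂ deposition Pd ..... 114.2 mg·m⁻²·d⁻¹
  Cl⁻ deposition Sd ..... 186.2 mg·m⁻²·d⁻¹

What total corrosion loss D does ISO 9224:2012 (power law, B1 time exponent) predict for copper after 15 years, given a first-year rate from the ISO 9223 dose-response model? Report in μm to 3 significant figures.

D(15) = 22.5 μm

copper: temperature factor f = -0.080·(5.2) = -0.4160
  Pd branch = 0.0053·Pd^0.26·e^(0.059·RH+f) = 1.805 μm/a
  Sd branch = 0.01025·Sd^0.27·e^(0.036·RH+0.049·T) = 1.888 μm/a
  r_corr = 1.805 + 1.888 = 3.694 μm/a
Power-law: D(15) = r_corr · 15^0.667
  D(15) = 3.694 × 15^0.667 = 3.694 × 6.088 = 22.49 μm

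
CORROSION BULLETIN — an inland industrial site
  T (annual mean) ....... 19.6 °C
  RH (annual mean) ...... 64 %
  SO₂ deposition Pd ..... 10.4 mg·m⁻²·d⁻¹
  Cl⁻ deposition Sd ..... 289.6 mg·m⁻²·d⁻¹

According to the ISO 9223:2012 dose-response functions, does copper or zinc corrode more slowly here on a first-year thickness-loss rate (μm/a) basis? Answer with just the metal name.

copper: T>10 °C ⇒ hinge -0.080·(19.6−10) = -0.7680
  SO₂ term: 0.0053·10.4^0.26·exp(0.059·64-0.7680) = 0.1973
  Sd branch = 0.01025·Sd^0.27·e^(0.036·RH+0.049·T) = 1.239 μm/a
  r_corr = 0.1973 + 1.239 = 1.436 μm/a
zinc: f(T) = -0.071·(T−10) [T>10 °C] = -0.6816
  SO₂ term: 0.0129·10.4^0.44·exp(0.046·64-0.6816) = 0.3472
  Sd branch = 0.0175·Sd^0.57·e^(0.008·RH+0.085·T) = 3.91 μm/a
  sum: 0.3472 + 3.91 → r_corr = 4.257 μm/a
Ordering by μm/a: zinc (4.26) > copper (1.44)

copper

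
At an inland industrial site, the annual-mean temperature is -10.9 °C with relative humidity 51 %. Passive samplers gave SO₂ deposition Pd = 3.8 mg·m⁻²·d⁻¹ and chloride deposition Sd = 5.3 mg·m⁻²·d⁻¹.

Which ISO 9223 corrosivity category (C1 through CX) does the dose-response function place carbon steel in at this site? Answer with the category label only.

C2

carbon steel: T≤10 °C ⇒ hinge +0.150·(-10.9−10) = -3.1350
  sulphur-dioxide contribution → 0.4275 μm/a
  chloride contribution → 0.9982 μm/a
  total first-year rate 1.426 μm/a
1.43 μm/a falls in (1.3, 25] for carbon steel → category C2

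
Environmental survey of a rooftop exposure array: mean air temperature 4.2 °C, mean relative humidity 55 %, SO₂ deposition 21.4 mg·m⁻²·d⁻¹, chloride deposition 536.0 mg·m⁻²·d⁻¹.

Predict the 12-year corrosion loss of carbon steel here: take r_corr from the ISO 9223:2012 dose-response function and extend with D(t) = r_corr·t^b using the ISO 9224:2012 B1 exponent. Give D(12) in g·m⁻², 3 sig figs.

carbon steel: temperature factor f = +0.150·(-5.8) = -0.8700
  sulphur-dioxide contribution → 10.96 μm/a
  chloride contribution → 36.47 μm/a
  total first-year rate 47.42 μm/a
Power-law: D(12) = r_corr · 12^0.523
  D(12) = 47.42 × 12^0.523 = 47.42 × 3.668 = 173.9 μm
  Mass loss = 173.9 μm × 7.85 g/cm³ = 1365 g·m⁻²

D(12) = 1.37e+03 g·m⁻²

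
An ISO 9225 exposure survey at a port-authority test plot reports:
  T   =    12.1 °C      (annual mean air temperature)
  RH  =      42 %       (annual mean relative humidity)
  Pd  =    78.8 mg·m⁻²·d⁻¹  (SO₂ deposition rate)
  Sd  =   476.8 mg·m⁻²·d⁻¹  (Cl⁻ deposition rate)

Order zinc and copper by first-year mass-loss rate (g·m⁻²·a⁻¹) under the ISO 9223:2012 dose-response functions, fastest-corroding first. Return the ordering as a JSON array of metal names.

["zinc", "copper"]

zinc: T>10 °C ⇒ hinge -0.071·(12.1−10) = -0.1491
  SO₂ term: 0.0129·78.8^0.44·exp(0.046·42-0.1491) = 0.524
  Cl⁻ term: 0.0175·476.8^0.57·exp(0.008·42+0.085·12.1) = 2.303
  sum: 0.524 + 2.303 → r_corr = 2.827 μm/a
  mass loss = 2.827 μm/a × 7.14 g/cm³ = 20.18 g·m⁻²·a⁻¹
copper: f(T) = -0.080·(T−10) [T>10 °C] = -0.1680
  SO₂ term: 0.0053·78.8^0.26·exp(0.059·42-0.1680) = 0.1662
  Sd branch = 0.01025·Sd^0.27·e^(0.036·RH+0.049·T) = 0.4447 μm/a
  r_corr = 0.1662 + 0.4447 = 0.6108 μm/a
  mass loss = 0.6108 μm/a × 8.96 g/cm³ = 5.473 g·m⁻²·a⁻¹
Ordering by g·m⁻²·a⁻¹: zinc (20.2) > copper (5.47)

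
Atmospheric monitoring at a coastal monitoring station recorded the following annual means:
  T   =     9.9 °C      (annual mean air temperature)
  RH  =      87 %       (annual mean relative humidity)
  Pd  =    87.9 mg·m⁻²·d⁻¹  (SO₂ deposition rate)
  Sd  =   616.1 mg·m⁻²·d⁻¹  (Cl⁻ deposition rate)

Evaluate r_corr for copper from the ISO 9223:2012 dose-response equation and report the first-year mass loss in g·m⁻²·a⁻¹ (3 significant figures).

copper: f(T) = +0.126·(T−10) [T≤10 °C] = -0.0126
  SO₂ term: 0.0053·87.9^0.26·exp(0.059·87-0.0126) = 2.841
  Sd branch = 0.01025·Sd^0.27·e^(0.036·RH+0.049·T) = 2.162 μm/a
  r_corr = 2.841 + 2.162 = 5.003 μm/a
Convert to mass loss: 5.003 μm/a × 8.96 g/cm³ = 44.83 g·m⁻²·a⁻¹

r_corr = 44.8 g·m⁻²·a⁻¹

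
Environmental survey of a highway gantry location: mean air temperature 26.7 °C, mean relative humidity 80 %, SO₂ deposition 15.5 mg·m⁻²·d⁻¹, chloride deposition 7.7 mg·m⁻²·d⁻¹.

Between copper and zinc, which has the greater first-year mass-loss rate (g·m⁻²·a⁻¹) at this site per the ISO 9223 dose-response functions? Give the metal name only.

copper: T>10 °C ⇒ hinge -0.080·(26.7−10) = -1.3360
  sulphur-dioxide contribution → 0.3187 μm/a
  chloride contribution → 1.172 μm/a
  total first-year rate 1.491 μm/a
  mass loss = 1.491 μm/a × 8.96 g/cm³ = 13.36 g·m⁻²·a⁻¹
zinc: T>10 °C ⇒ hinge -0.071·(26.7−10) = -1.1857
  sulphur-dioxide contribution → 0.5219 μm/a
  chloride contribution → 1.028 μm/a
  total first-year rate 1.55 μm/a
  mass loss = 1.55 μm/a × 7.14 g/cm³ = 11.07 g·m⁻²·a⁻¹
Ordering by g·m⁻²·a⁻¹: copper (13.4) > zinc (11.1)

copper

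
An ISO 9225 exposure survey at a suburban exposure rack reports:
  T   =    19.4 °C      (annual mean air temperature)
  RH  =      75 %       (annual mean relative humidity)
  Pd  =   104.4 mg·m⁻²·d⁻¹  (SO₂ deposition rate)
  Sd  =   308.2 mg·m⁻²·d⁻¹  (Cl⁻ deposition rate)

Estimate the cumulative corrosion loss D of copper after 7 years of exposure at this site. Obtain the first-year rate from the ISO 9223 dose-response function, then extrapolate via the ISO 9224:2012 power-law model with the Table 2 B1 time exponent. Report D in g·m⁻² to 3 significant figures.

copper: f(T) = -0.080·(T−10) [T>10 °C] = -0.7520
  Pd branch = 0.0053·Pd^0.26·e^(0.059·RH+f) = 0.6987 μm/a
  Sd branch = 0.01025·Sd^0.27·e^(0.036·RH+0.049·T) = 1.854 μm/a
  r_corr = 0.6987 + 1.854 = 2.553 μm/a
Long-term exponent b (ISO 9224 Table 2, B1) = 0.667
  D(7) = 2.553 × 7^0.667 = 2.553 × 3.662 = 9.348 μm
  Mass loss = 9.348 μm × 8.96 g/cm³ = 83.76 g·m⁻²

D(7) = 83.8 g·m⁻²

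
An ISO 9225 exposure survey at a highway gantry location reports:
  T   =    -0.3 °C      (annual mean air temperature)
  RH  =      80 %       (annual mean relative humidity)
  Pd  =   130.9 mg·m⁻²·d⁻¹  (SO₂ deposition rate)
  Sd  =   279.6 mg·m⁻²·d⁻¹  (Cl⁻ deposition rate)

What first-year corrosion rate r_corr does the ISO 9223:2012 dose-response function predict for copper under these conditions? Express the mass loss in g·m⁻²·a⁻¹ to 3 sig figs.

r_corr = 12.5 g·m⁻²·a⁻¹

copper: temperature factor f = +0.126·(-10.3) = -1.2978
  sulphur-dioxide contribution → 0.5767 μm/a
  chloride contribution → 0.8235 μm/a
  ⇒ r_corr(copper) = 1.4 μm/a
Convert to mass loss: 1.4 μm/a × 8.96 g/cm³ = 12.55 g·m⁻²·a⁻¹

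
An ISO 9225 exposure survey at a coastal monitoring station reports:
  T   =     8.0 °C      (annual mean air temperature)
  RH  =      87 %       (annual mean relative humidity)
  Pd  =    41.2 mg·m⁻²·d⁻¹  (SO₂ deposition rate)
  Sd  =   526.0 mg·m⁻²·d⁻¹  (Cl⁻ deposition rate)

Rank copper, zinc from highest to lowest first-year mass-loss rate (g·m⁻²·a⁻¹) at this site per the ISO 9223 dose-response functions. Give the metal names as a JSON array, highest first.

["zinc", "copper"]

copper: f(T) = +0.126·(T−10) [T≤10 °C] = -0.2520
  SO₂ term: 0.0053·41.2^0.26·exp(0.059·87-0.2520) = 1.836
  Sd branch = 0.01025·Sd^0.27·e^(0.036·RH+0.049·T) = 1.887 μm/a
  sum: 1.836 + 1.887 → r_corr = 3.724 μm/a
  mass loss = 3.724 μm/a × 8.96 g/cm³ = 33.36 g·m⁻²·a⁻¹
zinc: f(T) = +0.038·(T−10) [T≤10 °C] = -0.0760
  Pd branch = 0.0129·Pd^0.44·e^(0.046·RH+f) = 3.359 μm/a
  Cl⁻ term: 0.0175·526.0^0.57·exp(0.008·87+0.085·8.0) = 2.464
  sum: 3.359 + 2.464 → r_corr = 5.823 μm/a
  mass loss = 5.823 μm/a × 7.14 g/cm³ = 41.57 g·m⁻²·a⁻¹
Ordering by g·m⁻²·a⁻¹: zinc (41.6) > copper (33.4)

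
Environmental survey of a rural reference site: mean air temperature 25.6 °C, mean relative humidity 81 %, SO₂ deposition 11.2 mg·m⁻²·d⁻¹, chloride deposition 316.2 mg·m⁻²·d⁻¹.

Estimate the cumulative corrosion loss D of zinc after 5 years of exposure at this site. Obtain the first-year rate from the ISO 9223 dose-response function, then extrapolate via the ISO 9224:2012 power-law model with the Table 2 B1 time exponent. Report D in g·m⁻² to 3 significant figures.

D(5) = 221 g·m⁻²

zinc: f(T) = -0.071·(T−10) [T>10 °C] = -1.1076
  sulphur-dioxide contribution → 0.5122 μm/a
  chloride contribution → 7.843 μm/a
  total first-year rate 8.355 μm/a
Power-law: D(5) = r_corr · 5^0.813
  D(5) = 8.355 × 5^0.813 = 8.355 × 3.701 = 30.92 μm
  Mass loss = 30.92 μm × 7.14 g/cm³ = 220.7 g·m⁻²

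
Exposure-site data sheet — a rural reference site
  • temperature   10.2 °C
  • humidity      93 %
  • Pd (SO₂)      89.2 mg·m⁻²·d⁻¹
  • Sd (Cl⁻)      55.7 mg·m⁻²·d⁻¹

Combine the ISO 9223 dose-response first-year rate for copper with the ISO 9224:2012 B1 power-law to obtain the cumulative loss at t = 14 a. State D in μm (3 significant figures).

D(14) = 31.8 μm

copper: T>10 °C ⇒ hinge -0.080·(10.2−10) = -0.0160
  SO₂ term: 0.0053·89.2^0.26·exp(0.059·93-0.0160) = 4.049
  Cl⁻ term: 0.01025·55.7^0.27·exp(0.036·93+0.049·10.2) = 1.423
  sum: 4.049 + 1.423 → r_corr = 5.472 μm/a
Power-law: D(14) = r_corr · 14^0.667
  D(14) = 5.472 × 14^0.667 = 5.472 × 5.814 = 31.82 μm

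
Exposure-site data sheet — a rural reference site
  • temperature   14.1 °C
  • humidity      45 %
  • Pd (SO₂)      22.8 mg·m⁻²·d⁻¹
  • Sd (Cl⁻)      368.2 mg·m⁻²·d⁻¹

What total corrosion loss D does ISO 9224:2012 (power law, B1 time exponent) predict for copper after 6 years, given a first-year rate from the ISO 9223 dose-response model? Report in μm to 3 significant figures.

copper: T>10 °C ⇒ hinge -0.080·(14.1−10) = -0.3280
  SO₂ term: 0.0053·22.8^0.26·exp(0.059·45-0.3280) = 0.1224
  Sd branch = 0.01025·Sd^0.27·e^(0.036·RH+0.049·T) = 0.5095 μm/a
  r_corr = 0.1224 + 0.5095 = 0.632 μm/a
ISO 9224: D(t) = r_corr · t^b with b = 0.667 (copper, B1)
  D(6) = 0.632 × 6^0.667 = 0.632 × 3.304 = 2.088 μm

D(6) = 2.09 μm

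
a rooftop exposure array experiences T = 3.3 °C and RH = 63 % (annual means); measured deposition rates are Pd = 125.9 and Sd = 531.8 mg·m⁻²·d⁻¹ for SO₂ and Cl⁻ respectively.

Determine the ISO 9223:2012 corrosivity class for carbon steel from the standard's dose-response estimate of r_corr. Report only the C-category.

carbon steel: temperature factor f = +0.150·(-6.7) = -1.0050
  Pd branch = 1.77·Pd^0.52·e^(0.02·RH+f) = 28.23 μm/a
  Sd branch = 0.102·Sd^0.62·e^(0.033·RH+0.04·T) = 45.58 μm/a
  r_corr = 28.23 + 45.58 = 73.81 μm/a
Category bounds: 50…80 μm/a bracket r_corr ⇒ C4

C4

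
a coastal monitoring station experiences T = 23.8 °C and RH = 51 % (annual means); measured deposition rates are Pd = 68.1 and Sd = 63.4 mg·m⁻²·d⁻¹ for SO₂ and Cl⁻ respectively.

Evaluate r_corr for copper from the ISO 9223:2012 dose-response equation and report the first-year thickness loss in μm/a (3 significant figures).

copper: temperature factor f = -0.080·(13.8) = -1.1040
  SO₂ term: 0.0053·68.1^0.26·exp(0.059·51-1.1040) = 0.1067
  Cl⁻ term: 0.01025·63.4^0.27·exp(0.036·51+0.049·23.8) = 0.6326
  sum: 0.1067 + 0.6326 → r_corr = 0.7393 μm/a

r_corr = 0.739 μm/a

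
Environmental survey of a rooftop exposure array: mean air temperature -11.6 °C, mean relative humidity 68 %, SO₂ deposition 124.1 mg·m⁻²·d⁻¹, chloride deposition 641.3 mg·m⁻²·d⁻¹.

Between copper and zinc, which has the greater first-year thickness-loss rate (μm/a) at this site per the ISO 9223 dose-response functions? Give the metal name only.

copper: temperature factor f = +0.126·(-21.6) = -2.7216
  Pd branch = 0.0053·Pd^0.26·e^(0.059·RH+f) = 0.06746 μm/a
  Sd branch = 0.01025·Sd^0.27·e^(0.036·RH+0.049·T) = 0.3845 μm/a
  r_corr = 0.06746 + 0.3845 = 0.452 μm/a
zinc: f(T) = +0.038·(T−10) [T≤10 °C] = -0.8208
  Pd branch = 0.0129·Pd^0.44·e^(0.046·RH+f) = 1.081 μm/a
  Sd branch = 0.0175·Sd^0.57·e^(0.008·RH+0.085·T) = 0.4478 μm/a
  sum: 1.081 + 0.4478 → r_corr = 1.529 μm/a
Ordering by μm/a: zinc (1.53) > copper (0.452)

zinc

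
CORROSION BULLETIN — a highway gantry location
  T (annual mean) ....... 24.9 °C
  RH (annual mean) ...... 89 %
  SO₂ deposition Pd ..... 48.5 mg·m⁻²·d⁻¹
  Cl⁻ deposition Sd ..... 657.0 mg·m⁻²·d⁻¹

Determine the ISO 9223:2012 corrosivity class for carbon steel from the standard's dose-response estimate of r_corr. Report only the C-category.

CX

carbon steel: temperature factor f = -0.054·(14.9) = -0.8046
  SO₂ term: 1.77·48.5^0.52·exp(0.02·89-0.8046) = 35.33
  Cl⁻ term: 0.102·657.0^0.62·exp(0.033·89+0.04·24.9) = 290.8
  r_corr = 35.33 + 290.8 = 326.1 μm/a
Category bounds: 200…700 μm/a bracket r_corr ⇒ CX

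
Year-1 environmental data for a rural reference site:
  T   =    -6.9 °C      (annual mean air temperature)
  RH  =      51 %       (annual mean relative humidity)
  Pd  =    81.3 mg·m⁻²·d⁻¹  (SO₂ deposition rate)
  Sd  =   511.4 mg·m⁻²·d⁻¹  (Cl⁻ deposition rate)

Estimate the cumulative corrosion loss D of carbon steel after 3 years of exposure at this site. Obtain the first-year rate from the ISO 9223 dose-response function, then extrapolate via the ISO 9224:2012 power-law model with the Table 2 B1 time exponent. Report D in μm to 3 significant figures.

D(3) = 42.2 μm

carbon steel: temperature factor f = +0.150·(-16.9) = -2.5350
  Pd branch = 1.77·Pd^0.52·e^(0.02·RH+f) = 3.831 μm/a
  Cl⁻ term: 0.102·511.4^0.62·exp(0.033·51+0.04·-6.9) = 19.91
  r_corr = 3.831 + 19.91 = 23.74 μm/a
Long-term exponent b (ISO 9224 Table 2, B1) = 0.523
  D(3) = 23.74 × 3^0.523 = 23.74 × 1.776 = 42.17 μm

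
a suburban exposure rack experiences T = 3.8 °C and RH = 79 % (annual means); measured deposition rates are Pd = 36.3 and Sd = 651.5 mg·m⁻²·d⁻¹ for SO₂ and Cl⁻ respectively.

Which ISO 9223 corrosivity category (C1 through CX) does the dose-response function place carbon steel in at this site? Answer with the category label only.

C5

carbon steel: temperature factor f = +0.150·(-6.2) = -0.9300
  Pd branch = 1.77·Pd^0.52·e^(0.02·RH+f) = 21.95 μm/a
  Cl⁻ term: 0.102·651.5^0.62·exp(0.033·79+0.04·3.8) = 89.42
  sum: 21.95 + 89.42 → r_corr = 111.4 μm/a
ISO 9223 Table 2 (carbon steel): 80 < 111 ≤ 200 μm/a ⇒ C5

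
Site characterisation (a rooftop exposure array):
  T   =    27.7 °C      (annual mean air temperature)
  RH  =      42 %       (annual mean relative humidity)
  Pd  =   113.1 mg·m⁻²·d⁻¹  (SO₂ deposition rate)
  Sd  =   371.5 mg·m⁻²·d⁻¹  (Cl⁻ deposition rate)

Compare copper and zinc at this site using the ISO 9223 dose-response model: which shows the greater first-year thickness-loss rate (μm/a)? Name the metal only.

zinc

copper: temperature factor f = -0.080·(17.7) = -1.4160
  Pd branch = 0.0053·Pd^0.26·e^(0.059·RH+f) = 0.05241 μm/a
  Cl⁻ term: 0.01025·371.5^0.27·exp(0.036·42+0.049·27.7) = 0.8928
  sum: 0.05241 + 0.8928 → r_corr = 0.9452 μm/a
zinc: f(T) = -0.071·(T−10) [T>10 °C] = -1.2567
  Pd branch = 0.0129·Pd^0.44·e^(0.046·RH+f) = 0.203 μm/a
  Cl⁻ term: 0.0175·371.5^0.57·exp(0.008·42+0.085·27.7) = 7.523
  r_corr = 0.203 + 7.523 = 7.726 μm/a
Ordering by μm/a: zinc (7.73) > copper (0.945)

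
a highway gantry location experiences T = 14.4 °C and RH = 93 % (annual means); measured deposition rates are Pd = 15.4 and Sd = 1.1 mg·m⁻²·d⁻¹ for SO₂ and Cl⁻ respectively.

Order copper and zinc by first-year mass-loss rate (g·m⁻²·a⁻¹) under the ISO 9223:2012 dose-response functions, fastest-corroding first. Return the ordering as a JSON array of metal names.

copper: f(T) = -0.080·(T−10) [T>10 °C] = -0.3520
  Pd branch = 0.0053·Pd^0.26·e^(0.059·RH+f) = 1.833 μm/a
  Cl⁻ term: 0.01025·1.1^0.27·exp(0.036·93+0.049·14.4) = 0.6058
  sum: 1.833 + 0.6058 → r_corr = 2.439 μm/a
  mass loss = 2.439 μm/a × 8.96 g/cm³ = 21.85 g·m⁻²·a⁻¹
zinc: T>10 °C ⇒ hinge -0.071·(14.4−10) = -0.3124
  Pd branch = 0.0129·Pd^0.44·e^(0.046·RH+f) = 2.266 μm/a
  Cl⁻ term: 0.0175·1.1^0.57·exp(0.008·93+0.085·14.4) = 0.1322
  r_corr = 2.266 + 0.1322 = 2.399 μm/a
  mass loss = 2.399 μm/a × 7.14 g/cm³ = 17.13 g·m⁻²·a⁻¹
Ordering by g·m⁻²·a⁻¹: copper (21.9) > zinc (17.1)

["copper", "zinc"]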